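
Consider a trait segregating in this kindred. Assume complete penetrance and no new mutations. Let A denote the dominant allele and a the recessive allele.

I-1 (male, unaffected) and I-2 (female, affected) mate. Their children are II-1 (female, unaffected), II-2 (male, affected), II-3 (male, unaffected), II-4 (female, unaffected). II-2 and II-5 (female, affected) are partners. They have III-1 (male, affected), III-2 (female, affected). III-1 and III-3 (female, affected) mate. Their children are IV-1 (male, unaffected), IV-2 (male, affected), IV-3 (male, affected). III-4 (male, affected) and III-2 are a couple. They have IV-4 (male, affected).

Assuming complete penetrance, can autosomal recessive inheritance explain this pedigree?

No

Under autosomal recessive, IV-1 (unaffected, male) cannot arise from III-1 (affected) × III-3 (affected).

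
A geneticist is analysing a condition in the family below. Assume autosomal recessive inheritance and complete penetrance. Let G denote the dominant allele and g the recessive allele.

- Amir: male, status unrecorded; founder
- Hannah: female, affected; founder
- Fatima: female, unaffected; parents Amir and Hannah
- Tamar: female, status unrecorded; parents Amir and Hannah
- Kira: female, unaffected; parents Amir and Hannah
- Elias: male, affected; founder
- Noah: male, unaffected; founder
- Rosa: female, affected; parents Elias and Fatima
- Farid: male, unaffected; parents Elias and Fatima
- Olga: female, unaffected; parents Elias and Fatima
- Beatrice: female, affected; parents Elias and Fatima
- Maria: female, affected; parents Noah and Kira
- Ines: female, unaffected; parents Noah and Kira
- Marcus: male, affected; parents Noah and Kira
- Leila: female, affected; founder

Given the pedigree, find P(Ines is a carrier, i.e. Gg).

Noah is unaffected so carries G and passed g to Maria (gg), so Noah is Gg.
Kira is unaffected so carries G and received g from Hannah (gg), so Kira is Gg.
Their cross gives offspring ratios 1/4 GG : 1/2 Gg : 1/4 gg. Conditioning on Ines being unaffected, P(Gg) = 1/2 / 3/4 = 2/3.

2/3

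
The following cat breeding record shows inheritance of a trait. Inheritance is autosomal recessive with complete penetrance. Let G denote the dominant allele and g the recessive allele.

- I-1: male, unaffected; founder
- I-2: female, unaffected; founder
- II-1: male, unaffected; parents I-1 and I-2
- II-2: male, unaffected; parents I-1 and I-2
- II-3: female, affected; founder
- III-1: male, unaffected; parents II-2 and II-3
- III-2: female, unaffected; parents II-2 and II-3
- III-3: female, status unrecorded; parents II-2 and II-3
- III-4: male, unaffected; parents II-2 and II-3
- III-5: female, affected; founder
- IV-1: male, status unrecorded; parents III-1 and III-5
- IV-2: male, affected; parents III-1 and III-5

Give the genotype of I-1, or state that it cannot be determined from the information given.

I-1's phenotype allows GG or Gg, and no parent or child forces a single allele at both positions; consistent genotype assignments exist with I-1 as GG or Gg.

cannot be determined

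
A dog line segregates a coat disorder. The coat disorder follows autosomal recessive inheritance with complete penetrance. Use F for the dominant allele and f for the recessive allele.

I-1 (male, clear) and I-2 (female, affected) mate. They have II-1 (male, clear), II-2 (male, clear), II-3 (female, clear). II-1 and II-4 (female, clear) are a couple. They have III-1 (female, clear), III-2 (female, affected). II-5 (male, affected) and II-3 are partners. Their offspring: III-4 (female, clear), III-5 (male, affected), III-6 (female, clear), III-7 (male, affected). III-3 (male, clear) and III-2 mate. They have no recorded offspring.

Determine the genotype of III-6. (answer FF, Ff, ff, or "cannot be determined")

Ff

From phenotype alone, III-6 is FF or Ff.
III-6 is clear so carries F and received f from II-5 (ff), so III-6 is Ff.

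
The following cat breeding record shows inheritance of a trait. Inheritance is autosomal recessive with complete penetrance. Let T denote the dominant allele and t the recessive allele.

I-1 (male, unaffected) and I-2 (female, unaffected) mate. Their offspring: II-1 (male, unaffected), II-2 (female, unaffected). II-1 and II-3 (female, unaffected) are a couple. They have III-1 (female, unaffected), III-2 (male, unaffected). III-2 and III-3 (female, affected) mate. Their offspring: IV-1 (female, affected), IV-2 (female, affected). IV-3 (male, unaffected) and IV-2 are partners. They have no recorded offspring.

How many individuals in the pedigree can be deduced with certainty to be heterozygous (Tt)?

1

Obligate heterozygotes: III-2 is unaffected so carries T and passed t to IV-1 (tt), so III-2 is Tt.
Every other individual is either homozygous by phenotype or has at least one consistent homozygous assignment, so the count is 1.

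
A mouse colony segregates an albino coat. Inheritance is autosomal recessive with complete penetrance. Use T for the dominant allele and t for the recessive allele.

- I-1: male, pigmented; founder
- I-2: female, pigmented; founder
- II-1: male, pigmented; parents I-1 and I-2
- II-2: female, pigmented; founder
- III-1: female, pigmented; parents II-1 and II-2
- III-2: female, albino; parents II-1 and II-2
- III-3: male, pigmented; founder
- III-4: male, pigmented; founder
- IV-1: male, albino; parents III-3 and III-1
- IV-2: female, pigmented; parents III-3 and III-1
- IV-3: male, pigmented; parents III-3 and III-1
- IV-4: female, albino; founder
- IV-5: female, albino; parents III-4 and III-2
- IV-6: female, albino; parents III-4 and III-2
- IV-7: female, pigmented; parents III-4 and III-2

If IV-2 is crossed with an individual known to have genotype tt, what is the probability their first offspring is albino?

III-3 is pigmented so carries T and passed t to IV-1 (tt), so III-3 is Tt.
III-1 is pigmented so carries T and passed t to IV-1 (tt), so III-1 is Tt.
IV-2 is a pigmented offspring of III-3 (Tt) × III-1 (Tt), whose cross gives 1/4 TT : 1/2 Tt : 1/4 tt; conditioning on being pigmented, IV-2 is TT with probability 1/3, Tt with probability 2/3.
Summing over parental genotype combinations, P(offspring is albino) = 2/3·1/2 = 1/3.

1/3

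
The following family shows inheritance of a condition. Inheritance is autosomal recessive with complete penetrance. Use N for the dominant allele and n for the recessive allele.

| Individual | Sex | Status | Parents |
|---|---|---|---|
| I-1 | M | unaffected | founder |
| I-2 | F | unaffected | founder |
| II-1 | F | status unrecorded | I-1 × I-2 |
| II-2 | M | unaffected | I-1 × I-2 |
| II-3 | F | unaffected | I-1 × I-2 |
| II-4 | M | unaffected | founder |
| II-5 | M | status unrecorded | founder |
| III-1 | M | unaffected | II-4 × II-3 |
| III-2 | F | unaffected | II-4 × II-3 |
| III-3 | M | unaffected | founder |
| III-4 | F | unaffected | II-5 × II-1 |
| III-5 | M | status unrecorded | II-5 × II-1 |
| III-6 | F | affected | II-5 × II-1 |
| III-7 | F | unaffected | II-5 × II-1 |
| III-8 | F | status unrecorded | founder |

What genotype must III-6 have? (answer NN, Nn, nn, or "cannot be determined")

III-6 is affected, so III-6 is nn.

nn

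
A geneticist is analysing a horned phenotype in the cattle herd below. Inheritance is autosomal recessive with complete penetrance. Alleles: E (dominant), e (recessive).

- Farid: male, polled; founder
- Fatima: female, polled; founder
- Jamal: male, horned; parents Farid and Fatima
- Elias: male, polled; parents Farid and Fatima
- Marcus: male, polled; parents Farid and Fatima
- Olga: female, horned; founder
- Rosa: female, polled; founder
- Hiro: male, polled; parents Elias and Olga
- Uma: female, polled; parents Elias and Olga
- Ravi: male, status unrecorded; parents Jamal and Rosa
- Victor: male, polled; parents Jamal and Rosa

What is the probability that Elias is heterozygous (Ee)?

1/3

Farid is polled so carries E and passed e to Jamal (ee), so Farid is Ee.
Fatima is polled so carries E and passed e to Jamal (ee), so Fatima is Ee.
Their cross gives offspring ratios 1/4 EE : 1/2 Ee : 1/4 ee. Conditioning on Elias being polled, P(Ee) = 1/2 / 3/4 = 2/3 before taking Elias's own offspring into account.
Olga is horned, so Olga is ee.
Now use Elias's offspring. Probability of each recorded status — polled son Hiro: 1/2 if Elias is Ee, 1 if EE; polled daughter Uma: 1/2 if Elias is Ee, 1 if EE.
Bayes: P(Ee) = 2/3·1/4 / (2/3·1/4 + 1/3·1) = 1/3.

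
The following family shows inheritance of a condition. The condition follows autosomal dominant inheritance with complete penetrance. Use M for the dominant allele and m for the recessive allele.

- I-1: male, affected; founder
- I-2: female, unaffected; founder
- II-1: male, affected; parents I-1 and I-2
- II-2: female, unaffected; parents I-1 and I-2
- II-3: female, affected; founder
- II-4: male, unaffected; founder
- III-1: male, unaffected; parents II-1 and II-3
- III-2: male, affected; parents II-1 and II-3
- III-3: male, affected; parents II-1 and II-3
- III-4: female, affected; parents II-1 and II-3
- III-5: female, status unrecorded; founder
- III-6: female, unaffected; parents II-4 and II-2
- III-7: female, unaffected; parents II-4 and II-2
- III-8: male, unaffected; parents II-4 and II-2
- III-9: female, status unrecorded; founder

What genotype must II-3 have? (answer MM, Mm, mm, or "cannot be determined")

Mm

From phenotype alone, II-3 is MM or Mm.
II-3 is affected so carries M and passed m to III-1 (mm), so II-3 is Mm.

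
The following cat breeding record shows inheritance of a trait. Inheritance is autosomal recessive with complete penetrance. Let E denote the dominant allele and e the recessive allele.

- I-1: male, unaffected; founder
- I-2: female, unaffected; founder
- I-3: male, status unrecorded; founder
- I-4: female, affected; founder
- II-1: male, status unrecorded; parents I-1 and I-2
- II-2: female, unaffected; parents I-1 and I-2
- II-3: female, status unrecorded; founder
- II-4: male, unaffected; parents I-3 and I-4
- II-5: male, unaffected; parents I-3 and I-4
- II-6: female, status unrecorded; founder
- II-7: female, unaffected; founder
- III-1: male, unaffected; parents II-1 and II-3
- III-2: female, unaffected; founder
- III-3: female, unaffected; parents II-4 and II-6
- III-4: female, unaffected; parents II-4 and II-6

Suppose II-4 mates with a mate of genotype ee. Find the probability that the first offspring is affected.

1/2

II-4 is unaffected so carries E and received e from I-4 (ee), so II-4 is Ee.
The cross gives 1/2 Ee : 1/2 ee, so P(offspring is affected) = 1/2.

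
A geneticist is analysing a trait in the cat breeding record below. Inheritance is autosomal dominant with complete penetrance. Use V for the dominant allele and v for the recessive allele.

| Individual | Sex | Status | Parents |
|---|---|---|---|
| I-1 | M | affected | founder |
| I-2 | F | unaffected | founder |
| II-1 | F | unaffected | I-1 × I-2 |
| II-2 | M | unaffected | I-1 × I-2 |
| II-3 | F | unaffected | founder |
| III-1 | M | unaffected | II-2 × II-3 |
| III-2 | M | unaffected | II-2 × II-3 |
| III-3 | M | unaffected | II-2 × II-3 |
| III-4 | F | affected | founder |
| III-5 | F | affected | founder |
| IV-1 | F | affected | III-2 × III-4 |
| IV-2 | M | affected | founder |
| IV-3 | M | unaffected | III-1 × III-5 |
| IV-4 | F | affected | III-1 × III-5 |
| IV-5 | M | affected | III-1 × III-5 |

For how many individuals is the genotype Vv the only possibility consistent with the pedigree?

Obligate heterozygotes: I-1 is affected so carries V and passed v to II-1 (vv), so I-1 is Vv; III-5 is affected so carries V and passed v to IV-3 (vv), so III-5 is Vv; IV-1 is affected so carries V and received v from III-2 (vv), so IV-1 is Vv; IV-4 is affected so carries V and received v from III-1 (vv), so IV-4 is Vv; IV-5 is affected so carries V and received v from III-1 (vv), so IV-5 is Vv.
Every other individual is either homozygous by phenotype or has at least one consistent homozygous assignment, so the count is 5.

5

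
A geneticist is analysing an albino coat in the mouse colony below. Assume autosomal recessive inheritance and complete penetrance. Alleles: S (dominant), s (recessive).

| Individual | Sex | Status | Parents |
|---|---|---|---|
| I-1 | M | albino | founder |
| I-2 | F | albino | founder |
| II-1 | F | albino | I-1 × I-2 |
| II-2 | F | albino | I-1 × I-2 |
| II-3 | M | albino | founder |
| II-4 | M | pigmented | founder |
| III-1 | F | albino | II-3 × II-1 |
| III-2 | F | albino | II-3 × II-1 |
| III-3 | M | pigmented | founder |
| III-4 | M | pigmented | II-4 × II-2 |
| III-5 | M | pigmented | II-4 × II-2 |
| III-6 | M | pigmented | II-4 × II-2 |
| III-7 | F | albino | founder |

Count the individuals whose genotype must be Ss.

3

Obligate heterozygotes: III-4 is pigmented so carries S and received s from II-2 (ss), so III-4 is Ss; III-5 is pigmented so carries S and received s from II-2 (ss), so III-5 is Ss; III-6 is pigmented so carries S and received s from II-2 (ss), so III-6 is Ss.
Every other individual is either homozygous by phenotype or has at least one consistent homozygous assignment, so the count is 3.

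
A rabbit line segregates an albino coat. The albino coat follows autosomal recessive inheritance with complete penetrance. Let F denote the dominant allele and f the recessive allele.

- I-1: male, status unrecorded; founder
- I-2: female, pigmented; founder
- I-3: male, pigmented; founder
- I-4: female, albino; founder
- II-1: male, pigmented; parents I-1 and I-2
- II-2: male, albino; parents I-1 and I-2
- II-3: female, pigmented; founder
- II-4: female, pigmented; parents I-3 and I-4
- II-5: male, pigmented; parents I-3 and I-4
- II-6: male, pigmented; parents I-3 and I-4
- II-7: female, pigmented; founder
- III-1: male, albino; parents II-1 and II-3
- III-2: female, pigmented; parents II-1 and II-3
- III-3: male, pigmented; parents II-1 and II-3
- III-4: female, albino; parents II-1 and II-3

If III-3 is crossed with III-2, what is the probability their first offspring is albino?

1/9

II-1 is pigmented so carries F and passed f to III-1 (ff), so II-1 is Ff.
II-3 is pigmented so carries F and passed f to III-1 (ff), so II-3 is Ff.
III-3 is a pigmented offspring of II-1 (Ff) × II-3 (Ff), whose cross gives 1/4 FF : 1/2 Ff : 1/4 ff; conditioning on being pigmented, III-3 is FF with probability 1/3, Ff with probability 2/3.
III-2 is a pigmented offspring of II-1 (Ff) × II-3 (Ff), whose cross gives 1/4 FF : 1/2 Ff : 1/4 ff; conditioning on being pigmented, III-2 is FF with probability 1/3, Ff with probability 2/3.
Summing over parental genotype combinations, P(offspring is albino) = 4/9·1/4 = 1/9.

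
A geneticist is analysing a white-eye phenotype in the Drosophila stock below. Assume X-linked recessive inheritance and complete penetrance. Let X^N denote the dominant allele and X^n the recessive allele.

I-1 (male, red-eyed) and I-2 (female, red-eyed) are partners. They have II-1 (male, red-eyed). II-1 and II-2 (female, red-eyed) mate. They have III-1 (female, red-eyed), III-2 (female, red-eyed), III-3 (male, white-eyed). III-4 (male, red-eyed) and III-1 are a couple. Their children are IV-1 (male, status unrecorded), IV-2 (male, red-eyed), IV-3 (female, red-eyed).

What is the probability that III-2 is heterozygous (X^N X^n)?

II-1 is red-eyed, so II-1 is X^N Y.
II-2 is red-eyed so carries N and passed n to III-3 (X^n Y), so II-2 is X^N X^n.
Their cross gives offspring ratios 1/2 X^N X^N : 1/2 X^N X^n. Conditioning on III-2 being red-eyed, P(X^N X^n) = 1/2 / 1 = 1/2.

1/2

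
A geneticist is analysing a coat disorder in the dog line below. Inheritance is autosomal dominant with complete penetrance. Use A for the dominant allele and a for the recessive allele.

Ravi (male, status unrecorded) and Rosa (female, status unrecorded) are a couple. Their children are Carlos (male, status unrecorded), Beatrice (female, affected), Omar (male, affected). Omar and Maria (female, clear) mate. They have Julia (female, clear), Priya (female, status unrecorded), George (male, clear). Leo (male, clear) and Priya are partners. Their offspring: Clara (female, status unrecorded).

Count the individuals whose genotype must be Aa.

1

Obligate heterozygotes: Omar is affected so carries A and passed a to Julia (aa), so Omar is Aa.
Every other individual is either homozygous by phenotype or has at least one consistent homozygous assignment, so the count is 1.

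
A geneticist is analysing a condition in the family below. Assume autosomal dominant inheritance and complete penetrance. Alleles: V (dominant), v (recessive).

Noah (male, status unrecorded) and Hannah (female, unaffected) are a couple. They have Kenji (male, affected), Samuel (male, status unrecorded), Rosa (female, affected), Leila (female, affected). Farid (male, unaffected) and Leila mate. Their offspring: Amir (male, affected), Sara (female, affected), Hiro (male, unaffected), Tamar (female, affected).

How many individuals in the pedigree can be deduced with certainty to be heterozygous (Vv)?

Obligate heterozygotes: Kenji is affected so carries V and received v from Hannah (vv), so Kenji is Vv; Rosa is affected so carries V and received v from Hannah (vv), so Rosa is Vv; Leila is affected so carries V and received v from Hannah (vv), so Leila is Vv; Amir is affected so carries V and received v from Farid (vv), so Amir is Vv; Sara is affected so carries V and received v from Farid (vv), so Sara is Vv; Tamar is affected so carries V and received v from Farid (vv), so Tamar is Vv.
Every other individual is either homozygous by phenotype or has at least one consistent homozygous assignment, so the count is 6.

6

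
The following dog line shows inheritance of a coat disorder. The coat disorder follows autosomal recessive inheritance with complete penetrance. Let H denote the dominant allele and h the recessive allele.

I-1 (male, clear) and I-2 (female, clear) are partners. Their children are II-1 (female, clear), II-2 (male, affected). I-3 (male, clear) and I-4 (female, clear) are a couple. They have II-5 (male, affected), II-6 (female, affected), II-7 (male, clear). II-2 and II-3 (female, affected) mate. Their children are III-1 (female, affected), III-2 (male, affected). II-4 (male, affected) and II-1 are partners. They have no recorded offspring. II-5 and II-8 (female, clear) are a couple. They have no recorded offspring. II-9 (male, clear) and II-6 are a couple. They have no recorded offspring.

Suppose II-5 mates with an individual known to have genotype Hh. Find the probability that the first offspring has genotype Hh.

1/2

II-5 is affected, so II-5 is hh.
The cross gives 1/2 Hh : 1/2 hh, so P(offspring has genotype Hh) = 1/2.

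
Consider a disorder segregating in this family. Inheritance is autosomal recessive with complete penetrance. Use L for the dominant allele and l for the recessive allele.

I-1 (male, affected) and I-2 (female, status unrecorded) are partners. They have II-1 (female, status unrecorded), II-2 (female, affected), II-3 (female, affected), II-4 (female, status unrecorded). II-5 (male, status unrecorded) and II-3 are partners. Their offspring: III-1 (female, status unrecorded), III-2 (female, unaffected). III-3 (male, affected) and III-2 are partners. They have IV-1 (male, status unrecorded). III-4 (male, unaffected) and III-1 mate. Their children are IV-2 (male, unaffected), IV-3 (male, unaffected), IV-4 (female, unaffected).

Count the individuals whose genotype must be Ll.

1

Obligate heterozygotes: III-2 is unaffected so carries L and received l from II-3 (ll), so III-2 is Ll.
Every other individual is either homozygous by phenotype or has at least one consistent homozygous assignment, so the count is 1.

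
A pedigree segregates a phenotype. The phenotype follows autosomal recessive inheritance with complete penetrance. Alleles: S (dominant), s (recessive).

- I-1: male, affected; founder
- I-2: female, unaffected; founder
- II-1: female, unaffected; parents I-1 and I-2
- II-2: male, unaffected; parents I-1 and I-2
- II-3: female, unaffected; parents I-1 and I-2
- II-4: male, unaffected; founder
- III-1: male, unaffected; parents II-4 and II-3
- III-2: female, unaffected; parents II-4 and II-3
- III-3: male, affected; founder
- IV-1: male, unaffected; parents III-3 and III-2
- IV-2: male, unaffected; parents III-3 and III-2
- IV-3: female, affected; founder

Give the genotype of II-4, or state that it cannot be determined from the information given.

cannot be determined

II-4's phenotype allows SS or Ss, and no parent or child forces a single allele at both positions; consistent genotype assignments exist with II-4 as SS or Ss.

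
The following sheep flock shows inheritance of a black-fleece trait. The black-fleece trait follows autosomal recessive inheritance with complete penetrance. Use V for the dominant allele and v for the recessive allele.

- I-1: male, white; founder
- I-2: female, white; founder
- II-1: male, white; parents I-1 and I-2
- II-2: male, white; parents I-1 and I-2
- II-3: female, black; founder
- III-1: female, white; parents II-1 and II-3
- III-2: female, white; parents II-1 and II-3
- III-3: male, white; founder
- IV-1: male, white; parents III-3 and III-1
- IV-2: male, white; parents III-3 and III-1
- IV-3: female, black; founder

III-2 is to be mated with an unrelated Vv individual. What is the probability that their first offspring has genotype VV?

III-2 is white so carries V and received v from II-3 (vv), so III-2 is Vv.
The cross gives 1/4 VV : 1/2 Vv : 1/4 vv, so P(offspring has genotype VV) = 1/4.

1/4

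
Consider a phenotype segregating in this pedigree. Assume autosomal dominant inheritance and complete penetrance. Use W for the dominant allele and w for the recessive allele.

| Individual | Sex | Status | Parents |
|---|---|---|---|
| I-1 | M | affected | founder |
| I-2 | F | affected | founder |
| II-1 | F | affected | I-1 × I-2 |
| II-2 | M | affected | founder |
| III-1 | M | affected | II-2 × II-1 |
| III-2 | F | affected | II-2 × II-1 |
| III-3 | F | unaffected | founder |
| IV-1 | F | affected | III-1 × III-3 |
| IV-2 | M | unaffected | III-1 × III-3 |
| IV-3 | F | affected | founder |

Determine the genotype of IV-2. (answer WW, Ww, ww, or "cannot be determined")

IV-2 is unaffected, so IV-2 is ww.

ww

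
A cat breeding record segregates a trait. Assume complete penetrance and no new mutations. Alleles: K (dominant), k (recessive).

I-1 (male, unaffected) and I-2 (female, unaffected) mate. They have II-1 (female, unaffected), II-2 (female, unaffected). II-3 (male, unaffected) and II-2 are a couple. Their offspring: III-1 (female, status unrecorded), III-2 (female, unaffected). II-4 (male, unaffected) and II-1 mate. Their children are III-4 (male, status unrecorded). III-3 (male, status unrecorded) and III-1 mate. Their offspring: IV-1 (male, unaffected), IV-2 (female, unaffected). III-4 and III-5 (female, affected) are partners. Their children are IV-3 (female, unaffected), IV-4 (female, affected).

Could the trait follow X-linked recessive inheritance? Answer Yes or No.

No assignment of genotypes under X-linked recessive satisfies every parent–offspring relationship, so the pedigree is inconsistent.

No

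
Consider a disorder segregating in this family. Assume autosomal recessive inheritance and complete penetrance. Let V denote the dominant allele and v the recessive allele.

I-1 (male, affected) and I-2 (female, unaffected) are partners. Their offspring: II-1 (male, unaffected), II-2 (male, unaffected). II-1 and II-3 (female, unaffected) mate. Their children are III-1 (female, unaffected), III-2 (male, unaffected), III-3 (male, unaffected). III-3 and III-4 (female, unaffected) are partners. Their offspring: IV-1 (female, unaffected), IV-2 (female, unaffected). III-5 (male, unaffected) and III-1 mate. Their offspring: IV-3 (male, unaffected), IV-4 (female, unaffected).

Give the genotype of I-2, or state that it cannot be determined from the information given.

I-2's phenotype allows VV or Vv, and no parent or child forces a single allele at both positions; consistent genotype assignments exist with I-2 as VV or Vv.

cannot be determined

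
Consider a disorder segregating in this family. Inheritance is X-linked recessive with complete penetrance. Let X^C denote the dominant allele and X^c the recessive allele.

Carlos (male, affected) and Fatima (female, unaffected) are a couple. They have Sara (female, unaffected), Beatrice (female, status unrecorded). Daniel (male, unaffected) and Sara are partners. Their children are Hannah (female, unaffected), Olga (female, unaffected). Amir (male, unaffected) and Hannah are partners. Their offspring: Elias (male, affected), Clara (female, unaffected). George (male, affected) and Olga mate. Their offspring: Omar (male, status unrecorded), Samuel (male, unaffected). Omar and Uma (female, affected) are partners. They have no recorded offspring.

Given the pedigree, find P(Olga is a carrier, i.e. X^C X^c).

Daniel is unaffected, so Daniel is X^C Y.
Sara is unaffected so carries C and received c from Carlos (X^c Y), so Sara is X^C X^c.
Their cross gives offspring ratios 1/2 X^C X^C : 1/2 X^C X^c. Conditioning on Olga being unaffected, P(X^C X^c) = 1/2 / 1 = 1/2 before taking Olga's own offspring into account.
George is affected, so George is X^c Y.
Now use Olga's offspring. Probability of each recorded status — unaffected son Samuel: 1/2 if Olga is X^C X^c, 1 if X^C X^C. (Omar: equally likely either way, so uninformative.)
Bayes: P(X^C X^c) = 1/2·1/2 / (1/2·1/2 + 1/2·1) = 1/3.

1/3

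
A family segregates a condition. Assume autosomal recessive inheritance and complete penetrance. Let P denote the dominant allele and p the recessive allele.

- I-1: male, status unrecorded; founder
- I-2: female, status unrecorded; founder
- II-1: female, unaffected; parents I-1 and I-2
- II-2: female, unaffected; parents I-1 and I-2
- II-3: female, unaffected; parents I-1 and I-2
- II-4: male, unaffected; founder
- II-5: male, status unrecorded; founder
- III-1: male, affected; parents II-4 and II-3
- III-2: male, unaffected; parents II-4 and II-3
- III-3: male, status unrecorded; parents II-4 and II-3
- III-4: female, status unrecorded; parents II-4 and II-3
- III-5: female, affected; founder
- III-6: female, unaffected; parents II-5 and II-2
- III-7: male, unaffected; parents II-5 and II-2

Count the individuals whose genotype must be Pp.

2

Obligate heterozygotes: II-3 is unaffected so carries P and passed p to III-1 (pp), so II-3 is Pp; II-4 is unaffected so carries P and passed p to III-1 (pp), so II-4 is Pp.
Every other individual is either homozygous by phenotype or has at least one consistent homozygous assignment, so the count is 2.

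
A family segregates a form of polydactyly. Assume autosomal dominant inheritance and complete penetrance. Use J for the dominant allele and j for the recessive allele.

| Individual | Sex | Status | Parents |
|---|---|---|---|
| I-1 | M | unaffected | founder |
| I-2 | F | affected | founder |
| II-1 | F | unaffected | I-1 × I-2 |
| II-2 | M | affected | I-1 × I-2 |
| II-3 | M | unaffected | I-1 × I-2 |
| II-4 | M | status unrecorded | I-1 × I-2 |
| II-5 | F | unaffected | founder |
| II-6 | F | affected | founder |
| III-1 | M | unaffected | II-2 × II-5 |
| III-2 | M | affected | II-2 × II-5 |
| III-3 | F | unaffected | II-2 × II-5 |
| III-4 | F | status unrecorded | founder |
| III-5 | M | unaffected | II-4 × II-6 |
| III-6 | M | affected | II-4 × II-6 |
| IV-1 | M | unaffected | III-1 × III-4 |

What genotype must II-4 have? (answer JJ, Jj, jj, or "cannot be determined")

cannot be determined

II-4's phenotype is unrecorded, and no parent or child forces a single allele at both positions; consistent genotype assignments exist with II-4 as Jj or jj.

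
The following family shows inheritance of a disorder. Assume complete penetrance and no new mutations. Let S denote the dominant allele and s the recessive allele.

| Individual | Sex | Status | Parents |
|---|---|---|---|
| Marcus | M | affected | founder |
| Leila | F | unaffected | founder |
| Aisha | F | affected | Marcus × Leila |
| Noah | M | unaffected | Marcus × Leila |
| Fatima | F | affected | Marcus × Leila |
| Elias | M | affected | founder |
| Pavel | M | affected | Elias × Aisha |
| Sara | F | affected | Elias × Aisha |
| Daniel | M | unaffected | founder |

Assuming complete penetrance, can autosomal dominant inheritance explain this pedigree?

Yes

A consistent assignment under autosomal dominant exists: Marcus Ss, Leila ss, Aisha Ss, Noah ss, Fatima Ss, Elias SS, Pavel SS, Sara SS, Daniel ss.
In this assignment every recorded phenotype matches its genotype and every non-founder's genotype is obtainable from its parents' genotypes, so the pedigree is consistent.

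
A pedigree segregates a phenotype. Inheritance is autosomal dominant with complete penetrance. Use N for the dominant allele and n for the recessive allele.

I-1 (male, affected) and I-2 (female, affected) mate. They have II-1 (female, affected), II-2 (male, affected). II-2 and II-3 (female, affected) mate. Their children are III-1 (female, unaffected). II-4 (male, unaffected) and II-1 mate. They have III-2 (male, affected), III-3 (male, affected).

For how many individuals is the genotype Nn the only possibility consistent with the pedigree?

4

Obligate heterozygotes: II-2 is affected so carries N and passed n to III-1 (nn), so II-2 is Nn; II-3 is affected so carries N and passed n to III-1 (nn), so II-3 is Nn; III-2 is affected so carries N and received n from II-4 (nn), so III-2 is Nn; III-3 is affected so carries N and received n from II-4 (nn), so III-3 is Nn.
Every other individual is either homozygous by phenotype or has at least one consistent homozygous assignment, so the count is 4.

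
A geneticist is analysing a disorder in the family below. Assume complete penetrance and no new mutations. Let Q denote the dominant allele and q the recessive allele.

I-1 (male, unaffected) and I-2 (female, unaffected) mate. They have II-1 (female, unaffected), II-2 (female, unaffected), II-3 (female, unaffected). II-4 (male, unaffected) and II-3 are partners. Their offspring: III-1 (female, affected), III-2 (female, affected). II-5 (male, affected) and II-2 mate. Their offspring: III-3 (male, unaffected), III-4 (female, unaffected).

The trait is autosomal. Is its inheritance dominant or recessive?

recessive

II-4 and II-3 are both unaffected yet have an affected child III-1. Under dominance, an affected child requires at least one affected parent, so the trait cannot be dominant.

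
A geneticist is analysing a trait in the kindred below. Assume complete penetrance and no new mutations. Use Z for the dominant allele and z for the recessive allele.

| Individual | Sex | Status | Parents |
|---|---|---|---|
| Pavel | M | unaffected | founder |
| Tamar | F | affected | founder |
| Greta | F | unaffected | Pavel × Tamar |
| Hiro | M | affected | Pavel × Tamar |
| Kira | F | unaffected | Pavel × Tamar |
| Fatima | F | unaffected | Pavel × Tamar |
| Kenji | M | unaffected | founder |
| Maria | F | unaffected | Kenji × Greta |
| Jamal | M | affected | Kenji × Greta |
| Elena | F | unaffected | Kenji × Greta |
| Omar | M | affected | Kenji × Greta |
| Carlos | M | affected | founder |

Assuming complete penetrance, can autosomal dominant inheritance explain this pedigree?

No

Under autosomal dominant, Jamal (affected, male) cannot arise from Kenji (unaffected) × Greta (unaffected).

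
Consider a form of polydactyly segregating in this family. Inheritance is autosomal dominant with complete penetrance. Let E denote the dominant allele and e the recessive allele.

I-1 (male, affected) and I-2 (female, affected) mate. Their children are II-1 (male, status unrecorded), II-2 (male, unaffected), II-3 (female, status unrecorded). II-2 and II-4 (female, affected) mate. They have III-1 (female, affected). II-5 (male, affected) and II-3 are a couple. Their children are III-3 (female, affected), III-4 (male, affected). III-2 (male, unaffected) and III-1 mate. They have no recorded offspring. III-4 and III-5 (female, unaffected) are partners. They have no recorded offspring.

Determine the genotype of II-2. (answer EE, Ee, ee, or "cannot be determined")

II-2 is unaffected, so II-2 is ee.

ee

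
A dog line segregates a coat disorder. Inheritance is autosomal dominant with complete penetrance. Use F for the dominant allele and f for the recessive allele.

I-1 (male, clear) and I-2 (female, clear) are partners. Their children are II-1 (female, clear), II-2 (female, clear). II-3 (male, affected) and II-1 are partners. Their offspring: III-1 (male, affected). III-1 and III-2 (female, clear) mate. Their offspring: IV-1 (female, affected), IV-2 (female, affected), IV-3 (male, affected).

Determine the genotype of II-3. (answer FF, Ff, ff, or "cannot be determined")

cannot be determined

II-3's phenotype allows FF or Ff, and no parent or child forces a single allele at both positions; consistent genotype assignments exist with II-3 as FF or Ff.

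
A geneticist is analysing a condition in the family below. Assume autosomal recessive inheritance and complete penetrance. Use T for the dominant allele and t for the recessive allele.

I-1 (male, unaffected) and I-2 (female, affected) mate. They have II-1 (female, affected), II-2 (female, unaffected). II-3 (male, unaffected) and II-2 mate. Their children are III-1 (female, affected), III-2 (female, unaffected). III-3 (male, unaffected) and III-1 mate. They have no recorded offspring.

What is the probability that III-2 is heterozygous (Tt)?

2/3

II-3 is unaffected so carries T and passed t to III-1 (tt), so II-3 is Tt.
II-2 is unaffected so carries T and received t from I-2 (tt), so II-2 is Tt.
Their cross gives offspring ratios 1/4 TT : 1/2 Tt : 1/4 tt. Conditioning on III-2 being unaffected, P(Tt) = 1/2 / 3/4 = 2/3.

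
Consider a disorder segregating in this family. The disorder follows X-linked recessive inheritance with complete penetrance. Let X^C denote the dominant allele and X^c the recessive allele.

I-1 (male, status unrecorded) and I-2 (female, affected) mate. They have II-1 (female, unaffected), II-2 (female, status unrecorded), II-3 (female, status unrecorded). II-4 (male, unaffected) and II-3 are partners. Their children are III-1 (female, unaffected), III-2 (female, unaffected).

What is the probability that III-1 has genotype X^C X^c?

II-4 is unaffected, so II-4 is X^C Y.
II-3 received C from I-1 (X^C Y) and received c from I-2 (X^c X^c), so II-3 is X^C X^c.
Their cross gives offspring ratios 1/2 X^C X^C : 1/2 X^C X^c. Conditioning on III-1 being unaffected, P(X^C X^c) = 1/2 / 1 = 1/2.

1/2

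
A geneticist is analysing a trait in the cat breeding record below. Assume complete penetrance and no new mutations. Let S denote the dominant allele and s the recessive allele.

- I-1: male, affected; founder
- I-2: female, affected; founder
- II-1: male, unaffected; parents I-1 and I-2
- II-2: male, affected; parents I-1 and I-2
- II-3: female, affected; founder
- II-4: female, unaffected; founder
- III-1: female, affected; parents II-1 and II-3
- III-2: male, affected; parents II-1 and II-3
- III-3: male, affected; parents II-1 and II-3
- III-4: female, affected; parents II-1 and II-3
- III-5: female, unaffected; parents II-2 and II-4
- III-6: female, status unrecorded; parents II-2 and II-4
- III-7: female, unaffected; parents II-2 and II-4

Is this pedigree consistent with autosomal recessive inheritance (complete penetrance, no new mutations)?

Under autosomal recessive, II-1 (unaffected, male) cannot arise from I-1 (affected) × I-2 (affected).

No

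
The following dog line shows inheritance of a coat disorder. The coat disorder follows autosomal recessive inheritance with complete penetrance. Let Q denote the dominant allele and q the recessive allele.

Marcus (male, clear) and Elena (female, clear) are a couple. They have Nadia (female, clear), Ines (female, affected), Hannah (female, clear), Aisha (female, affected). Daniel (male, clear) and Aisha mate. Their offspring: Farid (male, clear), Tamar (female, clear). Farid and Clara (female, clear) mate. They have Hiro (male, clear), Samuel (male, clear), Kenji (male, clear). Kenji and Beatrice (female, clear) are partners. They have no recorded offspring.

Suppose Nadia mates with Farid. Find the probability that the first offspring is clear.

Marcus is clear so carries Q and passed q to Ines (qq), so Marcus is Qq.
Elena is clear so carries Q and passed q to Ines (qq), so Elena is Qq.
Nadia is a clear offspring of Marcus (Qq) × Elena (Qq), whose cross gives 1/4 QQ : 1/2 Qq : 1/4 qq; conditioning on being clear, Nadia is QQ with probability 1/3, Qq with probability 2/3.
Farid is clear so carries Q and received q from Aisha (qq), so Farid is Qq.
Summing over parental genotype combinations, P(offspring is clear) = 1/3·1 + 2/3·3/4 = 5/6.

5/6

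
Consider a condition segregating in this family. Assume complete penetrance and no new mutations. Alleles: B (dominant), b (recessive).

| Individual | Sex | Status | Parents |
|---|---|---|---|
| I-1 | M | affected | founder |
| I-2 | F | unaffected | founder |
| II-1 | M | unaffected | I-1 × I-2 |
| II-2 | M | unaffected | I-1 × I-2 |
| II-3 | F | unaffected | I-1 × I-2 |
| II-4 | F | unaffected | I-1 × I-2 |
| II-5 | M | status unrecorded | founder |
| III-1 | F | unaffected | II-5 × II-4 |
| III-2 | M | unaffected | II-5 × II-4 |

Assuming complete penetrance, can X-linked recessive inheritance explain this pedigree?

Yes

A consistent assignment under X-linked recessive exists: I-1 X^b Y, I-2 X^B X^B, II-1 X^B Y, II-2 X^B Y, II-3 X^B X^b, II-4 X^B X^b, II-5 X^B Y, III-1 X^B X^B, III-2 X^B Y.
In this assignment every recorded phenotype matches its genotype and every non-founder's genotype is obtainable from its parents' genotypes, so the pedigree is consistent.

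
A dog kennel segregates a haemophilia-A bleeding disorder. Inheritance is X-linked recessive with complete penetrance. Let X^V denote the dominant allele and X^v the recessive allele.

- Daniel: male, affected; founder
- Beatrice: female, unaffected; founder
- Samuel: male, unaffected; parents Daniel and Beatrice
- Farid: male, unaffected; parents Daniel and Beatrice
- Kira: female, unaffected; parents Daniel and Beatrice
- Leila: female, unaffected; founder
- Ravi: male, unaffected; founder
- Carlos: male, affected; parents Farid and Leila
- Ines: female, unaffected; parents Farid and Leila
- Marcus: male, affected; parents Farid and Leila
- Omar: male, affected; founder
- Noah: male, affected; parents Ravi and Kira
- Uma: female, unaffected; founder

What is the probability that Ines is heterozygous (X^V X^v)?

Farid is unaffected, so Farid is X^V Y.
Leila is unaffected so carries V and passed v to Carlos (X^v Y), so Leila is X^V X^v.
Their cross gives offspring ratios 1/2 X^V X^V : 1/2 X^V X^v. Conditioning on Ines being unaffected, P(X^V X^v) = 1/2 / 1 = 1/2.

1/2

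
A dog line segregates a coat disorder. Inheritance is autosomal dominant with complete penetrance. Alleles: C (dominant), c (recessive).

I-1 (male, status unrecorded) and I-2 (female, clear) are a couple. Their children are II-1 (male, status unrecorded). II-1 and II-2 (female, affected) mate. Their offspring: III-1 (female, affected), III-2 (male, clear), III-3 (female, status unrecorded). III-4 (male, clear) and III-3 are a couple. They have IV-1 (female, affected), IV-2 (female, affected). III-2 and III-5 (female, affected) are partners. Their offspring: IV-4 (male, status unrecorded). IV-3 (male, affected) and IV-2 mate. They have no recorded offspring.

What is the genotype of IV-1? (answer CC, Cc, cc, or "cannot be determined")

From phenotype alone, IV-1 is CC or Cc.
IV-1 is affected so carries C and received c from III-4 (cc), so IV-1 is Cc.

Cc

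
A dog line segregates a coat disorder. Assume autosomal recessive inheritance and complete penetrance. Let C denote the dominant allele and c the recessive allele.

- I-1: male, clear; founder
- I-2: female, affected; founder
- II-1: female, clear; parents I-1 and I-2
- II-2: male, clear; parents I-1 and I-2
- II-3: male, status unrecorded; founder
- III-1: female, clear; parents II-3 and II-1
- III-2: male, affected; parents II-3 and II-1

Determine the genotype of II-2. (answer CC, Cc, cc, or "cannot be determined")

Cc

From phenotype alone, II-2 is CC or Cc.
II-2 is clear so carries C and received c from I-2 (cc), so II-2 is Cc.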